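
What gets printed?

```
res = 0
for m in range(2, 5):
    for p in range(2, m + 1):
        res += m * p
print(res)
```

55

m=2,p=2: res = 0+4 = 4
m=3,p=2: res = 4+6 = 10
m=3,p=3: res = 10+9 = 19
m=4,p=2: res = 19+8 = 27
m=4,p=3: res = 27+12 = 39
m=4,p=4: res = 39+16 = 55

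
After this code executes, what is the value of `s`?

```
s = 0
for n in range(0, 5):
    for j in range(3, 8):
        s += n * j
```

250

n=0,j=3: s = 0+0 = 0
n=0,j=4: s = 0+0 = 0
n=0,j=5: s = 0+0 = 0
n=0,j=6: s = 0+0 = 0
n=0,j=7: s = 0+0 = 0
n=1,j=3: s = 0+3 = 3
n=1,j=4: s = 3+4 = 7
n=1,j=5: s = 7+5 = 12
n=1,j=6: s = 12+6 = 18
n=1,j=7: s = 18+7 = 25
n=2,j=3: s = 25+6 = 31
n=2,j=4: s = 31+8 = 39
n=2,j=5: s = 39+10 = 49
n=2,j=6: s = 49+12 = 61
n=2,j=7: s = 61+14 = 75
n=3,j=3: s = 75+9 = 84
n=3,j=4: s = 84+12 = 96
n=3,j=5: s = 96+15 = 111
n=3,j=6: s = 111+18 = 129
n=3,j=7: s = 129+21 = 150
n=4,j=3: s = 150+12 = 162
n=4,j=4: s = 162+16 = 178
n=4,j=5: s = 178+20 = 198
n=4,j=6: s = 198+24 = 222
n=4,j=7: s = 222+28 = 250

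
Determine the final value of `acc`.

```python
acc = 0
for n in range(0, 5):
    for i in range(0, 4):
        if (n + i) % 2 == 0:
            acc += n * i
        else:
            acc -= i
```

n=0,i=0: even sum, acc = 0+0 = 0
n=0,i=1: odd sum, acc = 0-1 = -1
n=0,i=2: even sum, acc = (-1)+0 = -1
n=0,i=3: odd sum, acc = (-1)-3 = -4
n=1,i=0: odd sum, acc = (-4)-0 = -4
n=1,i=1: even sum, acc = (-4)+1 = -3
n=1,i=2: odd sum, acc = (-3)-2 = -5
n=1,i=3: even sum, acc = (-5)+3 = -2
n=2,i=0: even sum, acc = (-2)+0 = -2
n=2,i=1: odd sum, acc = (-2)-1 = -3
n=2,i=2: even sum, acc = (-3)+4 = 1
n=2,i=3: odd sum, acc = 1-3 = -2
n=3,i=0: odd sum, acc = (-2)-0 = -2
n=3,i=1: even sum, acc = (-2)+3 = 1
n=3,i=2: odd sum, acc = 1-2 = -1
n=3,i=3: even sum, acc = (-1)+9 = 8
n=4,i=0: even sum, acc = 8+0 = 8
n=4,i=1: odd sum, acc = 8-1 = 7
n=4,i=2: even sum, acc = 7+8 = 15
n=4,i=3: odd sum, acc = 15-3 = 12

12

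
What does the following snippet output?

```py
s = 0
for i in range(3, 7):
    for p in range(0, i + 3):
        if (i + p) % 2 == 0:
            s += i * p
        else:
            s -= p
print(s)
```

i=3,p=0: odd sum, s = 0-0 = 0
i=3,p=1: even sum, s = 0+3 = 3
i=3,p=2: odd sum, s = 3-2 = 1
i=3,p=3: even sum, s = 1+9 = 10
i=3,p=4: odd sum, s = 10-4 = 6
i=3,p=5: even sum, s = 6+15 = 21
i=4,p=0: even sum, s = 21+0 = 21
i=4,p=1: odd sum, s = 21-1 = 20
i=4,p=2: even sum, s = 20+8 = 28
i=4,p=3: odd sum, s = 28-3 = 25
i=4,p=4: even sum, s = 25+16 = 41
i=4,p=5: odd sum, s = 41-5 = 36
i=4,p=6: even sum, s = 36+24 = 60
i=5,p=0: odd sum, s = 60-0 = 60
i=5,p=1: even sum, s = 60+5 = 65
i=5,p=2: odd sum, s = 65-2 = 63
i=5,p=3: even sum, s = 63+15 = 78
i=5,p=4: odd sum, s = 78-4 = 74
i=5,p=5: even sum, s = 74+25 = 99
i=5,p=6: odd sum, s = 99-6 = 93
i=5,p=7: even sum, s = 93+35 = 128
i=6,p=0: even sum, s = 128+0 = 128
i=6,p=1: odd sum, s = 128-1 = 127
i=6,p=2: even sum, s = 127+12 = 139
i=6,p=3: odd sum, s = 139-3 = 136
i=6,p=4: even sum, s = 136+24 = 160
i=6,p=5: odd sum, s = 160-5 = 155
i=6,p=6: even sum, s = 155+36 = 191
i=6,p=7: odd sum, s = 191-7 = 184
i=6,p=8: even sum, s = 184+48 = 232

232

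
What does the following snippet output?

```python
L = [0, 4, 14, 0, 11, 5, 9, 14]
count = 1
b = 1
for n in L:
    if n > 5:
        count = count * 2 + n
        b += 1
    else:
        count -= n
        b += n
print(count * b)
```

1680

n=0: not >5, count = 1-0 = 1; b=1
n=4: not >5, count = 1-4 = -3; b=5
n=14: >5, count = (-3)*2+14 = 8; b=6
n=0: not >5, count = 8-0 = 8; b=6
n=11: >5, count = 8*2+11 = 27; b=7
n=5: not >5, count = 27-5 = 22; b=12
n=9: >5, count = 22*2+9 = 53; b=13
n=14: >5, count = 53*2+14 = 120; b=14
count*b = 120*14 = 1680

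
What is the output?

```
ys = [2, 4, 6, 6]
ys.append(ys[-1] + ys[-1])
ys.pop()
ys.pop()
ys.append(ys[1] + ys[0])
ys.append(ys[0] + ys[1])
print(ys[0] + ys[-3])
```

append ys[-1]+ys[-1] = 6+6 = 12 → [2, 4, 6, 6, 12]
pop() removes 12 → [2, 4, 6, 6]
pop() removes 6 → [2, 4, 6]
append ys[1]+ys[0] = 4+2 = 6 → [2, 4, 6, 6]
append ys[0]+ys[1] = 2+4 = 6 → [2, 4, 6, 6, 6]
ys[0]+ys[-3] = 2+6 = 8

8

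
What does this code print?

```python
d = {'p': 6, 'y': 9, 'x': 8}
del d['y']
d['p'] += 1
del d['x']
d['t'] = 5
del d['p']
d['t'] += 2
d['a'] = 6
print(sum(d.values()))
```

13

del 'y' → {'p': 6, 'x': 8}
d['p'] = 6+1 = 7 → {'p': 7, 'x': 8}
del 'x' → {'p': 7}
d['t'] = 5 → {'p': 7, 't': 5}
del 'p' → {'t': 5}
d['t'] = 5+2 = 7 → {'t': 7}
d['a'] = 6 → {'t': 7, 'a': 6}
sum of values = 13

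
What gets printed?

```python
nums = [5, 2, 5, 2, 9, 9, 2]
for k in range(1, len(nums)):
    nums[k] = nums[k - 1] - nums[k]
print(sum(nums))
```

-57

k=1: nums[1] = 5-2 = 3 → [5, 3, 5, 2, 9, 9, 2]
k=2: nums[2] = 3-5 = -2 → [5, 3, -2, 2, 9, 9, 2]
k=3: nums[3] = (-2)-2 = -4 → [5, 3, -2, -4, 9, 9, 2]
k=4: nums[4] = (-4)-9 = -13 → [5, 3, -2, -4, -13, 9, 2]
k=5: nums[5] = (-13)-9 = -22 → [5, 3, -2, -4, -13, -22, 2]
k=6: nums[6] = (-22)-2 = -24 → [5, 3, -2, -4, -13, -22, -24]
sum = -57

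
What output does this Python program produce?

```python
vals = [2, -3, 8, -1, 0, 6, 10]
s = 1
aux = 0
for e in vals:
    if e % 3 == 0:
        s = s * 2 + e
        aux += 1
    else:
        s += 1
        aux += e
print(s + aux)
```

41

e=2: not %3==0, s = 1+1 = 2; aux=2
e=-3: %3==0, s = 2*2+(-3) = 1; aux=3
e=8: not %3==0, s = 1+1 = 2; aux=11
e=-1: not %3==0, s = 2+1 = 3; aux=10
e=0: %3==0, s = 3*2+0 = 6; aux=11
e=6: %3==0, s = 6*2+6 = 18; aux=12
e=10: not %3==0, s = 18+1 = 19; aux=22
s+aux = 19+22 = 41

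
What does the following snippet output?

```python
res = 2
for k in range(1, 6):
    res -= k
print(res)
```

-13

k=1: res = 2-1 = 1
k=2: res = 1-2 = -1
k=3: res = (-1)-3 = -4
k=4: res = (-4)-4 = -8
k=5: res = (-8)-5 = -13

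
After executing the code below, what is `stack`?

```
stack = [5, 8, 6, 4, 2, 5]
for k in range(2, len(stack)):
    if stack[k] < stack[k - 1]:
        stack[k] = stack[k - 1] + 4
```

[5, 8, 12, 16, 20, 24]

k=2: 6<8, stack[2] = 8+4 = 12 → [5, 8, 12, 4, 2, 5]
k=3: 4<12, stack[3] = 12+4 = 16 → [5, 8, 12, 16, 2, 5]
k=4: 2<16, stack[4] = 16+4 = 20 → [5, 8, 12, 16, 20, 5]
k=5: 5<20, stack[5] = 20+4 = 24 → [5, 8, 12, 16, 20, 24]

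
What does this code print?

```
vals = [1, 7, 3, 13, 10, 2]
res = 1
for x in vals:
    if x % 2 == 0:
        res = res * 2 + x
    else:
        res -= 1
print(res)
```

10

x=1: not even, res = 1-1 = 0
x=7: not even, res = 0-1 = -1
x=3: not even, res = (-1)-1 = -2
x=13: not even, res = (-2)-1 = -3
x=10: even, res = (-3)*2+10 = 4
x=2: even, res = 4*2+2 = 10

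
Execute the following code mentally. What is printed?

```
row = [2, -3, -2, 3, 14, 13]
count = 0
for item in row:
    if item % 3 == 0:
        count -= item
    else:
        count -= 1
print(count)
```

-4

item=2: not %3==0, count = 0-1 = -1
item=-3: %3==0, count = (-1)-(-3) = 2
item=-2: not %3==0, count = 2-1 = 1
item=3: %3==0, count = 1-3 = -2
item=14: not %3==0, count = (-2)-1 = -3
item=13: not %3==0, count = (-3)-1 = -4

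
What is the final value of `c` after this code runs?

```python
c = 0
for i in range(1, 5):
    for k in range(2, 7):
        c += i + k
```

i=1,k=2: c = 0+3 = 3
i=1,k=3: c = 3+4 = 7
i=1,k=4: c = 7+5 = 12
i=1,k=5: c = 12+6 = 18
i=1,k=6: c = 18+7 = 25
i=2,k=2: c = 25+4 = 29
i=2,k=3: c = 29+5 = 34
i=2,k=4: c = 34+6 = 40
i=2,k=5: c = 40+7 = 47
i=2,k=6: c = 47+8 = 55
i=3,k=2: c = 55+5 = 60
i=3,k=3: c = 60+6 = 66
i=3,k=4: c = 66+7 = 73
i=3,k=5: c = 73+8 = 81
i=3,k=6: c = 81+9 = 90
i=4,k=2: c = 90+6 = 96
i=4,k=3: c = 96+7 = 103
i=4,k=4: c = 103+8 = 111
i=4,k=5: c = 111+9 = 120
i=4,k=6: c = 120+10 = 130

130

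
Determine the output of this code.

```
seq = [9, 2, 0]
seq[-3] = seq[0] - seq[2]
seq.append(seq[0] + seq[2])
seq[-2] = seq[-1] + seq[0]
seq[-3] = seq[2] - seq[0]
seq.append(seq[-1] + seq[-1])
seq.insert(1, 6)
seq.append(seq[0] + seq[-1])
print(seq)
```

[9, 6, 9, 18, 9, 18, 27]

seq[-3] = seq[0]-seq[2] = 9-0 = 9 → [9, 2, 0]
append seq[0]+seq[2] = 9+0 = 9 → [9, 2, 0, 9]
seq[-2] = seq[-1]+seq[0] = 9+9 = 18 → [9, 2, 18, 9]
seq[-3] = seq[2]-seq[0] = 18-9 = 9 → [9, 9, 18, 9]
append seq[-1]+seq[-1] = 9+9 = 18 → [9, 9, 18, 9, 18]
insert 6 at 1 → [9, 6, 9, 18, 9, 18]
append seq[0]+seq[-1] = 9+18 = 27 → [9, 6, 9, 18, 9, 18, 27]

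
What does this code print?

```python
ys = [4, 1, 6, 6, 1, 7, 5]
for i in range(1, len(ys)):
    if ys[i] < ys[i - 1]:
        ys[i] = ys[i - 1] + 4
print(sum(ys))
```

i=1: 1<4, ys[1] = 4+4 = 8 → [4, 8, 6, 6, 1, 7, 5]
i=2: 6<8, ys[2] = 8+4 = 12 → [4, 8, 12, 6, 1, 7, 5]
i=3: 6<12, ys[3] = 12+4 = 16 → [4, 8, 12, 16, 1, 7, 5]
i=4: 1<16, ys[4] = 16+4 = 20 → [4, 8, 12, 16, 20, 7, 5]
i=5: 7<20, ys[5] = 20+4 = 24 → [4, 8, 12, 16, 20, 24, 5]
i=6: 5<24, ys[6] = 24+4 = 28 → [4, 8, 12, 16, 20, 24, 28]
sum = 112

112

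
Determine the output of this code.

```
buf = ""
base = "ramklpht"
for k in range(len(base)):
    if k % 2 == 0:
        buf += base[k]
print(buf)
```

k=0: add 'r' → 'r'
k=1: skip
k=2: add 'm' → 'rm'
k=3: skip
k=4: add 'l' → 'rml'
k=5: skip
k=6: add 'h' → 'rmlh'
k=7: skip

rmlh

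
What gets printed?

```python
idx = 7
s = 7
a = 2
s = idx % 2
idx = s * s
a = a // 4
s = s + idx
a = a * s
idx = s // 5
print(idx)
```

0

s = 7%2 = 1
idx = 1*1 = 1
a = 2//4 = 0
s = 1+1 = 2
a = 0*2 = 0
idx = 2//5 = 0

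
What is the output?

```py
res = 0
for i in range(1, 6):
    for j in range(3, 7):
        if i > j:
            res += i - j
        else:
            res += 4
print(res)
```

72

i=1,j=3: not 1>3, res = 0+4 = 4
i=1,j=4: not 1>4, res = 4+4 = 8
i=1,j=5: not 1>5, res = 8+4 = 12
i=1,j=6: not 1>6, res = 12+4 = 16
i=2,j=3: not 2>3, res = 16+4 = 20
i=2,j=4: not 2>4, res = 20+4 = 24
i=2,j=5: not 2>5, res = 24+4 = 28
i=2,j=6: not 2>6, res = 28+4 = 32
i=3,j=3: not 3>3, res = 32+4 = 36
i=3,j=4: not 3>4, res = 36+4 = 40
i=3,j=5: not 3>5, res = 40+4 = 44
i=3,j=6: not 3>6, res = 44+4 = 48
i=4,j=3: 4>3, res = 48+1 = 49
i=4,j=4: not 4>4, res = 49+4 = 53
i=4,j=5: not 4>5, res = 53+4 = 57
i=4,j=6: not 4>6, res = 57+4 = 61
i=5,j=3: 5>3, res = 61+2 = 63
i=5,j=4: 5>4, res = 63+1 = 64
i=5,j=5: not 5>5, res = 64+4 = 68
i=5,j=6: not 5>6, res = 68+4 = 72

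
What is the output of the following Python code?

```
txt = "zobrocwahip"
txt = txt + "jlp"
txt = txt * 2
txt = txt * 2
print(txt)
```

zobrocwahipjlpzobrocwahipjlpzobrocwahipjlpzobrocwahipjlp

+ 'jlp' → 'zobrocwahipjlp'
repeat ×2 → 'zobrocwahipjlpzobrocwahipjlp'
repeat ×2 → 'zobrocwahipjlpzobrocwahipjlpzobrocwahipjlpzobrocwahipjlp'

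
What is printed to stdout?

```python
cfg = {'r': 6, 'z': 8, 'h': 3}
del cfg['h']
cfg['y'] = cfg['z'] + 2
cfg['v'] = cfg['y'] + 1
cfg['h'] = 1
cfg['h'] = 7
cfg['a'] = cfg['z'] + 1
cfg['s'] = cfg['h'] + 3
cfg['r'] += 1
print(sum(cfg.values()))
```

del 'h' → {'r': 6, 'z': 8}
cfg['y'] = cfg['z']+2 = 10 → {'r': 6, 'z': 8, 'y': 10}
cfg['v'] = cfg['y']+1 = 11 → {'r': 6, 'z': 8, 'y': 10, 'v': 11}
cfg['h'] = 1 → {'r': 6, 'z': 8, 'y': 10, 'v': 11, 'h': 1}
cfg['h'] = 7 → {'r': 6, 'z': 8, 'y': 10, 'v': 11, 'h': 7}
cfg['a'] = cfg['z']+1 = 9 → {'r': 6, 'z': 8, 'y': 10, 'v': 11, 'h': 7, 'a': 9}
cfg['s'] = cfg['h']+3 = 10 → {'r': 6, 'z': 8, 'y': 10, 'v': 11, 'h': 7, 'a': 9, 's': 10}
cfg['r'] = 6+1 = 7 → {'r': 7, 'z': 8, 'y': 10, 'v': 11, 'h': 7, 'a': 9, 's': 10}
sum of values = 62

62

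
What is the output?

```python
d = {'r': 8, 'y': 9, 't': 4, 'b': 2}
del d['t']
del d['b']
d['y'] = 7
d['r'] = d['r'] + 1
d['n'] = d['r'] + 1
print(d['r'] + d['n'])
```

19

del 't' → {'r': 8, 'y': 9, 'b': 2}
del 'b' → {'r': 8, 'y': 9}
d['y'] = 7 → {'r': 8, 'y': 7}
d['r'] = d['r']+1 = 9 → {'r': 9, 'y': 7}
d['n'] = d['r']+1 = 10 → {'r': 9, 'y': 7, 'n': 10}
d['r']+d['n'] = 9+10 = 19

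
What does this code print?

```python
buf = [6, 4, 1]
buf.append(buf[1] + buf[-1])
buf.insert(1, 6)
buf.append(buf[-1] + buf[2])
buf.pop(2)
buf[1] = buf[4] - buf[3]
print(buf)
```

append buf[1]+buf[-1] = 4+1 = 5 → [6, 4, 1, 5]
insert 6 at 1 → [6, 6, 4, 1, 5]
append buf[-1]+buf[2] = 5+4 = 9 → [6, 6, 4, 1, 5, 9]
pop(2) removes 4 → [6, 6, 1, 5, 9]
buf[1] = buf[4]-buf[3] = 9-5 = 4 → [6, 4, 1, 5, 9]

[6, 4, 1, 5, 9]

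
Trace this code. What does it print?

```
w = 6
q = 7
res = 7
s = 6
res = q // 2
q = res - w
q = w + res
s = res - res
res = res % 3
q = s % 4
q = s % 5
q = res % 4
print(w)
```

6

res = 7//2 = 3
q = 3-6 = -3
q = 6+3 = 9
s = 3-3 = 0
res = 3%3 = 0
q = 0%4 = 0
q = 0%5 = 0
q = 0%4 = 0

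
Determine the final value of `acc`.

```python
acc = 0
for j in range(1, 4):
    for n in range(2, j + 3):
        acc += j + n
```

j=1,n=2: acc = 0+3 = 3
j=1,n=3: acc = 3+4 = 7
j=2,n=2: acc = 7+4 = 11
j=2,n=3: acc = 11+5 = 16
j=2,n=4: acc = 16+6 = 22
j=3,n=2: acc = 22+5 = 27
j=3,n=3: acc = 27+6 = 33
j=3,n=4: acc = 33+7 = 40
j=3,n=5: acc = 40+8 = 48

48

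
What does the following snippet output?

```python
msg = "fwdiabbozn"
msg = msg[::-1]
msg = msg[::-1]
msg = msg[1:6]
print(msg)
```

reverse → 'nzobbaidwf'
reverse → 'fwdiabbozn'
slice [1:6] → 'wdiab'

wdiab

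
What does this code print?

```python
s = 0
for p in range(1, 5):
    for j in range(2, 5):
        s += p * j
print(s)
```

90

p=1,j=2: s = 0+2 = 2
p=1,j=3: s = 2+3 = 5
p=1,j=4: s = 5+4 = 9
p=2,j=2: s = 9+4 = 13
p=2,j=3: s = 13+6 = 19
p=2,j=4: s = 19+8 = 27
p=3,j=2: s = 27+6 = 33
p=3,j=3: s = 33+9 = 42
p=3,j=4: s = 42+12 = 54
p=4,j=2: s = 54+8 = 62
p=4,j=3: s = 62+12 = 74
p=4,j=4: s = 74+16 = 90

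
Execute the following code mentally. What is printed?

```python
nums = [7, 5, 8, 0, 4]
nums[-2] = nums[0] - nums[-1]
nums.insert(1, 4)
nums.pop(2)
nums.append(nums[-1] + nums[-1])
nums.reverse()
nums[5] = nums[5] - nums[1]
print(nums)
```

nums[-2] = nums[0]-nums[-1] = 7-4 = 3 → [7, 5, 8, 3, 4]
insert 4 at 1 → [7, 4, 5, 8, 3, 4]
pop(2) removes 5 → [7, 4, 8, 3, 4]
append nums[-1]+nums[-1] = 4+4 = 8 → [7, 4, 8, 3, 4, 8]
reverse → [8, 4, 3, 8, 4, 7]
nums[5] = nums[5]-nums[1] = 7-4 = 3 → [8, 4, 3, 8, 4, 3]

[8, 4, 3, 8, 4, 3]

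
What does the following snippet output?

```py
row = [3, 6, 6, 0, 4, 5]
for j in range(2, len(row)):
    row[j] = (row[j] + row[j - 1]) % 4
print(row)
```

[3, 6, 0, 0, 0, 1]

j=2: row[2] = (6+6)%4 = 0 → [3, 6, 0, 0, 4, 5]
j=3: row[3] = (0+0)%4 = 0 → [3, 6, 0, 0, 4, 5]
j=4: row[4] = (4+0)%4 = 0 → [3, 6, 0, 0, 0, 5]
j=5: row[5] = (5+0)%4 = 1 → [3, 6, 0, 0, 0, 1]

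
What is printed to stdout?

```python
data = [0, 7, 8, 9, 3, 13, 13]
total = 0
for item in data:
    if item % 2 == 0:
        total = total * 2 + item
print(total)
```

8

item=0: even, total = 0*2+0 = 0
item=7: not even
item=8: even, total = 0*2+8 = 8
item=9: not even
item=3: not even
item=13: not even
item=13: not even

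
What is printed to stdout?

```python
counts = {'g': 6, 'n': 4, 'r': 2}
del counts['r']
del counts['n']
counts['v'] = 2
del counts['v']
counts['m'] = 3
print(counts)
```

del 'r' → {'g': 6, 'n': 4}
del 'n' → {'g': 6}
counts['v'] = 2 → {'g': 6, 'v': 2}
del 'v' → {'g': 6}
counts['m'] = 3 → {'g': 6, 'm': 3}

{'g': 6, 'm': 3}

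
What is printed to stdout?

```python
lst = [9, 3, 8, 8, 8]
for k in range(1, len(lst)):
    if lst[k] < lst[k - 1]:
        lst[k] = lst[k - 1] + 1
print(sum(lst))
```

55

k=1: 3<9, lst[1] = 9+1 = 10 → [9, 10, 8, 8, 8]
k=2: 8<10, lst[2] = 10+1 = 11 → [9, 10, 11, 8, 8]
k=3: 8<11, lst[3] = 11+1 = 12 → [9, 10, 11, 12, 8]
k=4: 8<12, lst[4] = 12+1 = 13 → [9, 10, 11, 12, 13]
sum = 55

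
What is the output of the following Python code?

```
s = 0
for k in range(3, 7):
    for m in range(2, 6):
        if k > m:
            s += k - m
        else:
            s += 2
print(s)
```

32

k=3,m=2: 3>2, s = 0+1 = 1
k=3,m=3: not 3>3, s = 1+2 = 3
k=3,m=4: not 3>4, s = 3+2 = 5
k=3,m=5: not 3>5, s = 5+2 = 7
k=4,m=2: 4>2, s = 7+2 = 9
k=4,m=3: 4>3, s = 9+1 = 10
k=4,m=4: not 4>4, s = 10+2 = 12
k=4,m=5: not 4>5, s = 12+2 = 14
k=5,m=2: 5>2, s = 14+3 = 17
k=5,m=3: 5>3, s = 17+2 = 19
k=5,m=4: 5>4, s = 19+1 = 20
k=5,m=5: not 5>5, s = 20+2 = 22
k=6,m=2: 6>2, s = 22+4 = 26
k=6,m=3: 6>3, s = 26+3 = 29
k=6,m=4: 6>4, s = 29+2 = 31
k=6,m=5: 6>5, s = 31+1 = 32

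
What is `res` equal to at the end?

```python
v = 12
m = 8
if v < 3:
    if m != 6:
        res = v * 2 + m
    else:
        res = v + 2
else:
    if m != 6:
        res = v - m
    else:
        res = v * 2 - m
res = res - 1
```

3

v=12, m=8
v < 3 is False; m != 6 is True
→ res = v - m = 4
res = 4-1 = 3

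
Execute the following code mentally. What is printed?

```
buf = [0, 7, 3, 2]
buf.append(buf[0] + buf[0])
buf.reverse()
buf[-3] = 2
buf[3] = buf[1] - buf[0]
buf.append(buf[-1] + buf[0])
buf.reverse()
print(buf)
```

[0, 0, 2, 2, 2, 0]

append buf[0]+buf[0] = 0+0 = 0 → [0, 7, 3, 2, 0]
reverse → [0, 2, 3, 7, 0]
buf[-3] = 2 → [0, 2, 2, 7, 0]
buf[3] = buf[1]-buf[0] = 2-0 = 2 → [0, 2, 2, 2, 0]
append buf[-1]+buf[0] = 0+0 = 0 → [0, 2, 2, 2, 0, 0]
reverse → [0, 0, 2, 2, 2, 0]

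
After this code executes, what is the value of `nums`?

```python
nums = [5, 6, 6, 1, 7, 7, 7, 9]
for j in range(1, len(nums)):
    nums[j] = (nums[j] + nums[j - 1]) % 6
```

[5, 5, 5, 0, 1, 2, 3, 0]

j=1: nums[1] = (6+5)%6 = 5 → [5, 5, 6, 1, 7, 7, 7, 9]
j=2: nums[2] = (6+5)%6 = 5 → [5, 5, 5, 1, 7, 7, 7, 9]
j=3: nums[3] = (1+5)%6 = 0 → [5, 5, 5, 0, 7, 7, 7, 9]
j=4: nums[4] = (7+0)%6 = 1 → [5, 5, 5, 0, 1, 7, 7, 9]
j=5: nums[5] = (7+1)%6 = 2 → [5, 5, 5, 0, 1, 2, 7, 9]
j=6: nums[6] = (7+2)%6 = 3 → [5, 5, 5, 0, 1, 2, 3, 9]
j=7: nums[7] = (9+3)%6 = 0 → [5, 5, 5, 0, 1, 2, 3, 0]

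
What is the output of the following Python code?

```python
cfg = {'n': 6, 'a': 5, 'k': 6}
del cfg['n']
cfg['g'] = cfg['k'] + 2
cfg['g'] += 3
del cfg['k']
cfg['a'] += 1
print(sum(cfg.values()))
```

del 'n' → {'a': 5, 'k': 6}
cfg['g'] = cfg['k']+2 = 8 → {'a': 5, 'k': 6, 'g': 8}
cfg['g'] = 8+3 = 11 → {'a': 5, 'k': 6, 'g': 11}
del 'k' → {'a': 5, 'g': 11}
cfg['a'] = 5+1 = 6 → {'a': 6, 'g': 11}
sum of values = 17

17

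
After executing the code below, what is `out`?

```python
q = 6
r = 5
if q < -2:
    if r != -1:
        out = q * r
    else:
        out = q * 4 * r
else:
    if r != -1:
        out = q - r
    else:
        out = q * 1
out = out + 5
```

6

q=6, r=5
q < -2 is False; r != -1 is True
→ out = q - r = 1
out = 1+5 = 6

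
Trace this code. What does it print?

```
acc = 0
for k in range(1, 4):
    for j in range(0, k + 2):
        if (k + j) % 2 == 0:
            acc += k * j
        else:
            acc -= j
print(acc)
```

5

k=1,j=0: odd sum, acc = 0-0 = 0
k=1,j=1: even sum, acc = 0+1 = 1
k=1,j=2: odd sum, acc = 1-2 = -1
k=2,j=0: even sum, acc = (-1)+0 = -1
k=2,j=1: odd sum, acc = (-1)-1 = -2
k=2,j=2: even sum, acc = (-2)+4 = 2
k=2,j=3: odd sum, acc = 2-3 = -1
k=3,j=0: odd sum, acc = (-1)-0 = -1
k=3,j=1: even sum, acc = (-1)+3 = 2
k=3,j=2: odd sum, acc = 2-2 = 0
k=3,j=3: even sum, acc = 0+9 = 9
k=3,j=4: odd sum, acc = 9-4 = 5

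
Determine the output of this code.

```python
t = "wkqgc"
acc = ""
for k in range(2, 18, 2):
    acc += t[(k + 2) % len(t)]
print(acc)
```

k=2: add t[4]='c' → 'c'
k=4: add t[1]='k' → 'ck'
k=6: add t[3]='g' → 'ckg'
k=8: add t[0]='w' → 'ckgw'
k=10: add t[2]='q' → 'ckgwq'
k=12: add t[4]='c' → 'ckgwqc'
k=14: add t[1]='k' → 'ckgwqck'
k=16: add t[3]='g' → 'ckgwqckg'

ckgwqckg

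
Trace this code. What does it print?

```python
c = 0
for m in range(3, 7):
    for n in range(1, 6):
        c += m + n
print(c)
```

m=3,n=1: c = 0+4 = 4
m=3,n=2: c = 4+5 = 9
m=3,n=3: c = 9+6 = 15
m=3,n=4: c = 15+7 = 22
m=3,n=5: c = 22+8 = 30
m=4,n=1: c = 30+5 = 35
m=4,n=2: c = 35+6 = 41
m=4,n=3: c = 41+7 = 48
m=4,n=4: c = 48+8 = 56
m=4,n=5: c = 56+9 = 65
m=5,n=1: c = 65+6 = 71
m=5,n=2: c = 71+7 = 78
m=5,n=3: c = 78+8 = 86
m=5,n=4: c = 86+9 = 95
m=5,n=5: c = 95+10 = 105
m=6,n=1: c = 105+7 = 112
m=6,n=2: c = 112+8 = 120
m=6,n=3: c = 120+9 = 129
m=6,n=4: c = 129+10 = 139
m=6,n=5: c = 139+11 = 150

150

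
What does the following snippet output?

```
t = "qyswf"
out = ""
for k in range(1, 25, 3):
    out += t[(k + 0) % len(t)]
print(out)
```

k=1: add t[1]='y' → 'y'
k=4: add t[4]='f' → 'yf'
k=7: add t[2]='s' → 'yfs'
k=10: add t[0]='q' → 'yfsq'
k=13: add t[3]='w' → 'yfsqw'
k=16: add t[1]='y' → 'yfsqwy'
k=19: add t[4]='f' → 'yfsqwyf'
k=22: add t[2]='s' → 'yfsqwyfs'

yfsqwyfs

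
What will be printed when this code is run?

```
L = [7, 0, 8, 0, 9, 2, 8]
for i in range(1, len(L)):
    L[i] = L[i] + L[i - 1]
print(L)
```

[7, 7, 15, 15, 24, 26, 34]

i=1: L[1] = 0+7 = 7 → [7, 7, 8, 0, 9, 2, 8]
i=2: L[2] = 8+7 = 15 → [7, 7, 15, 0, 9, 2, 8]
i=3: L[3] = 0+15 = 15 → [7, 7, 15, 15, 9, 2, 8]
i=4: L[4] = 9+15 = 24 → [7, 7, 15, 15, 24, 2, 8]
i=5: L[5] = 2+24 = 26 → [7, 7, 15, 15, 24, 26, 8]
i=6: L[6] = 8+26 = 34 → [7, 7, 15, 15, 24, 26, 34]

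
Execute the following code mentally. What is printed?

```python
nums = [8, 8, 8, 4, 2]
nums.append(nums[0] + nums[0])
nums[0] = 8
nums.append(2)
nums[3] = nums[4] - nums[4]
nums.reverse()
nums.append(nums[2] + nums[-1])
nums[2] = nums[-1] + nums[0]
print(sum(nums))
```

append nums[0]+nums[0] = 8+8 = 16 → [8, 8, 8, 4, 2, 16]
nums[0] = 8 → [8, 8, 8, 4, 2, 16]
append 2 → [8, 8, 8, 4, 2, 16, 2]
nums[3] = nums[4]-nums[4] = 2-2 = 0 → [8, 8, 8, 0, 2, 16, 2]
reverse → [2, 16, 2, 0, 8, 8, 8]
append nums[2]+nums[-1] = 2+8 = 10 → [2, 16, 2, 0, 8, 8, 8, 10]
nums[2] = nums[-1]+nums[0] = 10+2 = 12 → [2, 16, 12, 0, 8, 8, 8, 10]
sum = 64

64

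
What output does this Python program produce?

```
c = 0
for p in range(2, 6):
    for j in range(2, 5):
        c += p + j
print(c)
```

78

p=2,j=2: c = 0+4 = 4
p=2,j=3: c = 4+5 = 9
p=2,j=4: c = 9+6 = 15
p=3,j=2: c = 15+5 = 20
p=3,j=3: c = 20+6 = 26
p=3,j=4: c = 26+7 = 33
p=4,j=2: c = 33+6 = 39
p=4,j=3: c = 39+7 = 46
p=4,j=4: c = 46+8 = 54
p=5,j=2: c = 54+7 = 61
p=5,j=3: c = 61+8 = 69
p=5,j=4: c = 69+9 = 78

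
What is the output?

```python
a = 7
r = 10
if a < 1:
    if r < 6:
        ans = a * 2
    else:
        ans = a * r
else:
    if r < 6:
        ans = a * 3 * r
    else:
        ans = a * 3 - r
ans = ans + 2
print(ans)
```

a=7, r=10
a < 1 is False; r < 6 is False
→ ans = a * 3 - r = 11
ans = 11+2 = 13

13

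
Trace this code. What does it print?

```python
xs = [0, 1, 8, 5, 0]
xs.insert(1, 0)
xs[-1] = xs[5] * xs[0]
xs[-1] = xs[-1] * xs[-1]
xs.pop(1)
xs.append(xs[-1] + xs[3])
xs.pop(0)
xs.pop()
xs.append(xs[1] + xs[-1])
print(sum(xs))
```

22

insert 0 at 1 → [0, 0, 1, 8, 5, 0]
xs[-1] = xs[5]*xs[0] = 0*0 = 0 → [0, 0, 1, 8, 5, 0]
xs[-1] = xs[-1]*xs[-1] = 0*0 = 0 → [0, 0, 1, 8, 5, 0]
pop(1) removes 0 → [0, 1, 8, 5, 0]
append xs[-1]+xs[3] = 0+5 = 5 → [0, 1, 8, 5, 0, 5]
pop(0) removes 0 → [1, 8, 5, 0, 5]
pop() removes 5 → [1, 8, 5, 0]
append xs[1]+xs[-1] = 8+0 = 8 → [1, 8, 5, 0, 8]
sum = 22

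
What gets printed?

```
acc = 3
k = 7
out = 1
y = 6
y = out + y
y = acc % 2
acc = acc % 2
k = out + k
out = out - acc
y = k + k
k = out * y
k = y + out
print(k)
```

16

y = 1+6 = 7
y = 3%2 = 1
acc = 3%2 = 1
k = 1+7 = 8
out = 1-1 = 0
y = 8+8 = 16
k = 0*16 = 0
k = 16+0 = 16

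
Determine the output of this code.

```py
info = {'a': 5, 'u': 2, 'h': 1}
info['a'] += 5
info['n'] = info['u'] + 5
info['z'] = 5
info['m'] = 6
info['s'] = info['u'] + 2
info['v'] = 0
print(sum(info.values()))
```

35

info['a'] = 5+5 = 10 → {'a': 10, 'u': 2, 'h': 1}
info['n'] = info['u']+5 = 7 → {'a': 10, 'u': 2, 'h': 1, 'n': 7}
info['z'] = 5 → {'a': 10, 'u': 2, 'h': 1, 'n': 7, 'z': 5}
info['m'] = 6 → {'a': 10, 'u': 2, 'h': 1, 'n': 7, 'z': 5, 'm': 6}
info['s'] = info['u']+2 = 4 → {'a': 10, 'u': 2, 'h': 1, 'n': 7, 'z': 5, 'm': 6, 's': 4}
info['v'] = 0 → {'a': 10, 'u': 2, 'h': 1, 'n': 7, 'z': 5, 'm': 6, 's': 4, 'v': 0}
sum of values = 35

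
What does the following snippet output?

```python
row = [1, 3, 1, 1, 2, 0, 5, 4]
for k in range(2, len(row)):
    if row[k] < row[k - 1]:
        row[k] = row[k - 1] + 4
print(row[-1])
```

27

k=2: 1<3, row[2] = 3+4 = 7 → [1, 3, 7, 1, 2, 0, 5, 4]
k=3: 1<7, row[3] = 7+4 = 11 → [1, 3, 7, 11, 2, 0, 5, 4]
k=4: 2<11, row[4] = 11+4 = 15 → [1, 3, 7, 11, 15, 0, 5, 4]
k=5: 0<15, row[5] = 15+4 = 19 → [1, 3, 7, 11, 15, 19, 5, 4]
k=6: 5<19, row[6] = 19+4 = 23 → [1, 3, 7, 11, 15, 19, 23, 4]
k=7: 4<23, row[7] = 23+4 = 27 → [1, 3, 7, 11, 15, 19, 23, 27]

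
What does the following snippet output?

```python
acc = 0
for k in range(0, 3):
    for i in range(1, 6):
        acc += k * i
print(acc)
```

k=0,i=1: acc = 0+0 = 0
k=0,i=2: acc = 0+0 = 0
k=0,i=3: acc = 0+0 = 0
k=0,i=4: acc = 0+0 = 0
k=0,i=5: acc = 0+0 = 0
k=1,i=1: acc = 0+1 = 1
k=1,i=2: acc = 1+2 = 3
k=1,i=3: acc = 3+3 = 6
k=1,i=4: acc = 6+4 = 10
k=1,i=5: acc = 10+5 = 15
k=2,i=1: acc = 15+2 = 17
k=2,i=2: acc = 17+4 = 21
k=2,i=3: acc = 21+6 = 27
k=2,i=4: acc = 27+8 = 35
k=2,i=5: acc = 35+10 = 45

45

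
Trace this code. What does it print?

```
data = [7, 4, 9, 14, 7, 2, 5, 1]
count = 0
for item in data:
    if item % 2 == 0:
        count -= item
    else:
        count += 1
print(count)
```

item=7: not even, count = 0+1 = 1
item=4: even, count = 1-4 = -3
item=9: not even, count = (-3)+1 = -2
item=14: even, count = (-2)-14 = -16
item=7: not even, count = (-16)+1 = -15
item=2: even, count = (-15)-2 = -17
item=5: not even, count = (-17)+1 = -16
item=1: not even, count = (-16)+1 = -15

-15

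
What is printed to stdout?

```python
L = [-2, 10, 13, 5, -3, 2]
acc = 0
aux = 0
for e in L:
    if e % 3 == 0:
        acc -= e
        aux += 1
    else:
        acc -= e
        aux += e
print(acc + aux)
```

e=-2: not %3==0, acc = 0-(-2) = 2; aux=-2
e=10: not %3==0, acc = 2-10 = -8; aux=8
e=13: not %3==0, acc = (-8)-13 = -21; aux=21
e=5: not %3==0, acc = (-21)-5 = -26; aux=26
e=-3: %3==0, acc = (-26)-(-3) = -23; aux=27
e=2: not %3==0, acc = (-23)-2 = -25; aux=29
acc+aux = (-25)+29 = 4

4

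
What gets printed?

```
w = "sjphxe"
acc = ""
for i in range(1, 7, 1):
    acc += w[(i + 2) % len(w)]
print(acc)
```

hxesjp

i=1: add w[3]='h' → 'h'
i=2: add w[4]='x' → 'hx'
i=3: add w[5]='e' → 'hxe'
i=4: add w[0]='s' → 'hxes'
i=5: add w[1]='j' → 'hxesj'
i=6: add w[2]='p' → 'hxesjp'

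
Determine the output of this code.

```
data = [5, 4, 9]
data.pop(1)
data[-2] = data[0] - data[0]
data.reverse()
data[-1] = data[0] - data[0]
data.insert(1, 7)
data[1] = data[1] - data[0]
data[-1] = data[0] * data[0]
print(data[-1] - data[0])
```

72

pop(1) removes 4 → [5, 9]
data[-2] = data[0]-data[0] = 5-5 = 0 → [0, 9]
reverse → [9, 0]
data[-1] = data[0]-data[0] = 9-9 = 0 → [9, 0]
insert 7 at 1 → [9, 7, 0]
data[1] = data[1]-data[0] = 7-9 = -2 → [9, -2, 0]
data[-1] = data[0]*data[0] = 9*9 = 81 → [9, -2, 81]
data[-1]-data[0] = 81-9 = 72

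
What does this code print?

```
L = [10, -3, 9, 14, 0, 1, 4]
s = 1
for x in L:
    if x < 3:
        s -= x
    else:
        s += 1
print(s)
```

7

x=10: not <3, s = 1+1 = 2
x=-3: <3, s = 2-(-3) = 5
x=9: not <3, s = 5+1 = 6
x=14: not <3, s = 6+1 = 7
x=0: <3, s = 7-0 = 7
x=1: <3, s = 7-1 = 6
x=4: not <3, s = 6+1 = 7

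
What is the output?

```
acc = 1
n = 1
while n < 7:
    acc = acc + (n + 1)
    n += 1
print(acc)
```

n=1: acc = 1+2 = 3
n=2: acc = 3+3 = 6
n=3: acc = 6+4 = 10
n=4: acc = 10+5 = 15
n=5: acc = 15+6 = 21
n=6: acc = 21+7 = 28

28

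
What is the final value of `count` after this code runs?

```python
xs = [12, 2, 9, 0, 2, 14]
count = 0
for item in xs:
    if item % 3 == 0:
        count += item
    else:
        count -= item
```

3

item=12: %3==0, count = 0+12 = 12
item=2: not %3==0, count = 12-2 = 10
item=9: %3==0, count = 10+9 = 19
item=0: %3==0, count = 19+0 = 19
item=2: not %3==0, count = 19-2 = 17
item=14: not %3==0, count = 17-14 = 3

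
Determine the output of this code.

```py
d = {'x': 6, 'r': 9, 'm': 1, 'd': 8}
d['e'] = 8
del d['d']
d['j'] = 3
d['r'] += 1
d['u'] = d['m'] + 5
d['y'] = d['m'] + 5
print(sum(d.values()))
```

40

d['e'] = 8 → {'x': 6, 'r': 9, 'm': 1, 'd': 8, 'e': 8}
del 'd' → {'x': 6, 'r': 9, 'm': 1, 'e': 8}
d['j'] = 3 → {'x': 6, 'r': 9, 'm': 1, 'e': 8, 'j': 3}
d['r'] = 9+1 = 10 → {'x': 6, 'r': 10, 'm': 1, 'e': 8, 'j': 3}
d['u'] = d['m']+5 = 6 → {'x': 6, 'r': 10, 'm': 1, 'e': 8, 'j': 3, 'u': 6}
d['y'] = d['m']+5 = 6 → {'x': 6, 'r': 10, 'm': 1, 'e': 8, 'j': 3, 'u': 6, 'y': 6}
sum of values = 40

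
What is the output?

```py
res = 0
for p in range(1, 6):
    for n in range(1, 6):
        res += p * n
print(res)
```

p=1,n=1: res = 0+1 = 1
p=1,n=2: res = 1+2 = 3
p=1,n=3: res = 3+3 = 6
p=1,n=4: res = 6+4 = 10
p=1,n=5: res = 10+5 = 15
p=2,n=1: res = 15+2 = 17
p=2,n=2: res = 17+4 = 21
p=2,n=3: res = 21+6 = 27
p=2,n=4: res = 27+8 = 35
p=2,n=5: res = 35+10 = 45
p=3,n=1: res = 45+3 = 48
p=3,n=2: res = 48+6 = 54
p=3,n=3: res = 54+9 = 63
p=3,n=4: res = 63+12 = 75
p=3,n=5: res = 75+15 = 90
p=4,n=1: res = 90+4 = 94
p=4,n=2: res = 94+8 = 102
p=4,n=3: res = 102+12 = 114
p=4,n=4: res = 114+16 = 130
p=4,n=5: res = 130+20 = 150
p=5,n=1: res = 150+5 = 155
p=5,n=2: res = 155+10 = 165
p=5,n=3: res = 165+15 = 180
p=5,n=4: res = 180+20 = 200
p=5,n=5: res = 200+25 = 225

225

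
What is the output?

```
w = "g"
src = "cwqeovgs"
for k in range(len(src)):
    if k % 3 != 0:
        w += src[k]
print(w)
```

k=0: skip
k=1: add 'w' → 'gw'
k=2: add 'q' → 'gwq'
k=3: skip
k=4: add 'o' → 'gwqo'
k=5: add 'v' → 'gwqov'
k=6: skip
k=7: add 's' → 'gwqovs'

gwqovs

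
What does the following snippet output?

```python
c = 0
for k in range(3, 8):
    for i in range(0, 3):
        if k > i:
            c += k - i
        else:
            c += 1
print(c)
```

60

k=3,i=0: 3>0, c = 0+3 = 3
k=3,i=1: 3>1, c = 3+2 = 5
k=3,i=2: 3>2, c = 5+1 = 6
k=4,i=0: 4>0, c = 6+4 = 10
k=4,i=1: 4>1, c = 10+3 = 13
k=4,i=2: 4>2, c = 13+2 = 15
k=5,i=0: 5>0, c = 15+5 = 20
k=5,i=1: 5>1, c = 20+4 = 24
k=5,i=2: 5>2, c = 24+3 = 27
k=6,i=0: 6>0, c = 27+6 = 33
k=6,i=1: 6>1, c = 33+5 = 38
k=6,i=2: 6>2, c = 38+4 = 42
k=7,i=0: 7>0, c = 42+7 = 49
k=7,i=1: 7>1, c = 49+6 = 55
k=7,i=2: 7>2, c = 55+5 = 60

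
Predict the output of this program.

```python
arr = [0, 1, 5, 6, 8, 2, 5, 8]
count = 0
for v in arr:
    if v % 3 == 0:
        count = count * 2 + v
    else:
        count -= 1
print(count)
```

v=0: %3==0, count = 0*2+0 = 0
v=1: not %3==0, count = 0-1 = -1
v=5: not %3==0, count = (-1)-1 = -2
v=6: %3==0, count = (-2)*2+6 = 2
v=8: not %3==0, count = 2-1 = 1
v=2: not %3==0, count = 1-1 = 0
v=5: not %3==0, count = 0-1 = -1
v=8: not %3==0, count = (-1)-1 = -2

-2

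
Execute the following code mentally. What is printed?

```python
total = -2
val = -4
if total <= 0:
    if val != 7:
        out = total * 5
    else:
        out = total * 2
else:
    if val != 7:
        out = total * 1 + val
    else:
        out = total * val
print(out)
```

total=-2, val=-4
total <= 0 is True; val != 7 is True
→ out = total * 5 = -10

-10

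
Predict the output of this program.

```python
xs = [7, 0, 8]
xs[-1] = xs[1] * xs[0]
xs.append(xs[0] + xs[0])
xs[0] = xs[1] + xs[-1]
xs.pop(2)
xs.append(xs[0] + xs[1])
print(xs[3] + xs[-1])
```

xs[-1] = xs[1]*xs[0] = 0*7 = 0 → [7, 0, 0]
append xs[0]+xs[0] = 7+7 = 14 → [7, 0, 0, 14]
xs[0] = xs[1]+xs[-1] = 0+14 = 14 → [14, 0, 0, 14]
pop(2) removes 0 → [14, 0, 14]
append xs[0]+xs[1] = 14+0 = 14 → [14, 0, 14, 14]
xs[3]+xs[-1] = 14+14 = 28

28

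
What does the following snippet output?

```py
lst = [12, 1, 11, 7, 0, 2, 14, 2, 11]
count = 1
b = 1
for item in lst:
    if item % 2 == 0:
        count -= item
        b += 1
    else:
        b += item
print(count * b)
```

item=12: even, count = 1-12 = -11; b=2
item=1: not even; b=3
item=11: not even; b=14
item=7: not even; b=21
item=0: even, count = (-11)-0 = -11; b=22
item=2: even, count = (-11)-2 = -13; b=23
item=14: even, count = (-13)-14 = -27; b=24
item=2: even, count = (-27)-2 = -29; b=25
item=11: not even; b=36
count*b = (-29)*36 = -1044

-1044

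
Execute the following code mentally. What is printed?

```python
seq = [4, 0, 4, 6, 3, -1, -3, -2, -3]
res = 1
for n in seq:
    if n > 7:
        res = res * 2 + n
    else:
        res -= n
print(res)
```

n=4: not >7, res = 1-4 = -3
n=0: not >7, res = (-3)-0 = -3
n=4: not >7, res = (-3)-4 = -7
n=6: not >7, res = (-7)-6 = -13
n=3: not >7, res = (-13)-3 = -16
n=-1: not >7, res = (-16)-(-1) = -15
n=-3: not >7, res = (-15)-(-3) = -12
n=-2: not >7, res = (-12)-(-2) = -10
n=-3: not >7, res = (-10)-(-3) = -7

-7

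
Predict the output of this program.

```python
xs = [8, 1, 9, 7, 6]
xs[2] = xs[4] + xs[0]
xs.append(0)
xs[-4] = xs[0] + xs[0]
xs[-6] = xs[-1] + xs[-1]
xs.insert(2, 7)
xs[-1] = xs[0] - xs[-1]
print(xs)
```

xs[2] = xs[4]+xs[0] = 6+8 = 14 → [8, 1, 14, 7, 6]
append 0 → [8, 1, 14, 7, 6, 0]
xs[-4] = xs[0]+xs[0] = 8+8 = 16 → [8, 1, 16, 7, 6, 0]
xs[-6] = xs[-1]+xs[-1] = 0+0 = 0 → [0, 1, 16, 7, 6, 0]
insert 7 at 2 → [0, 1, 7, 16, 7, 6, 0]
xs[-1] = xs[0]-xs[-1] = 0-0 = 0 → [0, 1, 7, 16, 7, 6, 0]

[0, 1, 7, 16, 7, 6, 0]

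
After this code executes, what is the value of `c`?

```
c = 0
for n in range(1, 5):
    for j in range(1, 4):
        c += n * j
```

60

n=1,j=1: c = 0+1 = 1
n=1,j=2: c = 1+2 = 3
n=1,j=3: c = 3+3 = 6
n=2,j=1: c = 6+2 = 8
n=2,j=2: c = 8+4 = 12
n=2,j=3: c = 12+6 = 18
n=3,j=1: c = 18+3 = 21
n=3,j=2: c = 21+6 = 27
n=3,j=3: c = 27+9 = 36
n=4,j=1: c = 36+4 = 40
n=4,j=2: c = 40+8 = 48
n=4,j=3: c = 48+12 = 60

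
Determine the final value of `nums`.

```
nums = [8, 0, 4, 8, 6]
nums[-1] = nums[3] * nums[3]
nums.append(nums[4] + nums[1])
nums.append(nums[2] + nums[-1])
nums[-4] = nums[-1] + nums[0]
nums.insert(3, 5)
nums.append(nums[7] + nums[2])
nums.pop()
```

[8, 0, 4, 5, 76, 64, 64, 68]

nums[-1] = nums[3]*nums[3] = 8*8 = 64 → [8, 0, 4, 8, 64]
append nums[4]+nums[1] = 64+0 = 64 → [8, 0, 4, 8, 64, 64]
append nums[2]+nums[-1] = 4+64 = 68 → [8, 0, 4, 8, 64, 64, 68]
nums[-4] = nums[-1]+nums[0] = 68+8 = 76 → [8, 0, 4, 76, 64, 64, 68]
insert 5 at 3 → [8, 0, 4, 5, 76, 64, 64, 68]
append nums[7]+nums[2] = 68+4 = 72 → [8, 0, 4, 5, 76, 64, 64, 68, 72]
pop() removes 72 → [8, 0, 4, 5, 76, 64, 64, 68]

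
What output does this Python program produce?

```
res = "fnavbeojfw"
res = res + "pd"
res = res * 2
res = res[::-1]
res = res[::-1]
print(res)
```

fnavbeojfwpdfnavbeojfwpd

+ 'pd' → 'fnavbeojfwpd'
repeat ×2 → 'fnavbeojfwpdfnavbeojfwpd'
reverse → 'dpwfjoebvanfdpwfjoebvanf'
reverse → 'fnavbeojfwpdfnavbeojfwpd'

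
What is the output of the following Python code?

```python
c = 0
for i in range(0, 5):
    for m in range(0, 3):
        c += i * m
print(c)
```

i=0,m=0: c = 0+0 = 0
i=0,m=1: c = 0+0 = 0
i=0,m=2: c = 0+0 = 0
i=1,m=0: c = 0+0 = 0
i=1,m=1: c = 0+1 = 1
i=1,m=2: c = 1+2 = 3
i=2,m=0: c = 3+0 = 3
i=2,m=1: c = 3+2 = 5
i=2,m=2: c = 5+4 = 9
i=3,m=0: c = 9+0 = 9
i=3,m=1: c = 9+3 = 12
i=3,m=2: c = 12+6 = 18
i=4,m=0: c = 18+0 = 18
i=4,m=1: c = 18+4 = 22
i=4,m=2: c = 22+8 = 30

30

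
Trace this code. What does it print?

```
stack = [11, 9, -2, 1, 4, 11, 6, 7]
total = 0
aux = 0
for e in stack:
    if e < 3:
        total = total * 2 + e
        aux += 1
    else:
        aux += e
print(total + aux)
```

47

e=11: not <3; aux=11
e=9: not <3; aux=20
e=-2: <3, total = 0*2+(-2) = -2; aux=21
e=1: <3, total = (-2)*2+1 = -3; aux=22
e=4: not <3; aux=26
e=11: not <3; aux=37
e=6: not <3; aux=43
e=7: not <3; aux=50
total+aux = (-3)+50 = 47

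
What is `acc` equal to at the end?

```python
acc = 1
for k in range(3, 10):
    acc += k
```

43

k=3: acc = 1+3 = 4
k=4: acc = 4+4 = 8
k=5: acc = 8+5 = 13
k=6: acc = 13+6 = 19
k=7: acc = 19+7 = 26
k=8: acc = 26+8 = 34
k=9: acc = 34+9 = 43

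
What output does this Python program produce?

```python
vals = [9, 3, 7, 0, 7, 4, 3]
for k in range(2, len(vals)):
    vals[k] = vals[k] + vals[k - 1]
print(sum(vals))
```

k=2: vals[2] = 7+3 = 10 → [9, 3, 10, 0, 7, 4, 3]
k=3: vals[3] = 0+10 = 10 → [9, 3, 10, 10, 7, 4, 3]
k=4: vals[4] = 7+10 = 17 → [9, 3, 10, 10, 17, 4, 3]
k=5: vals[5] = 4+17 = 21 → [9, 3, 10, 10, 17, 21, 3]
k=6: vals[6] = 3+21 = 24 → [9, 3, 10, 10, 17, 21, 24]
sum = 94

94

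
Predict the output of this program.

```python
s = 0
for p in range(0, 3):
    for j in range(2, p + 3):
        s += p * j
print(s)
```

23

p=0,j=2: s = 0+0 = 0
p=1,j=2: s = 0+2 = 2
p=1,j=3: s = 2+3 = 5
p=2,j=2: s = 5+4 = 9
p=2,j=3: s = 9+6 = 15
p=2,j=4: s = 15+8 = 23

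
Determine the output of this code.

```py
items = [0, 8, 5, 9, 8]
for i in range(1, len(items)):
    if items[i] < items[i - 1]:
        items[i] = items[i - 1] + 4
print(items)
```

[0, 8, 12, 16, 20]

i=1: 8>=0, unchanged → [0, 8, 5, 9, 8]
i=2: 5<8, items[2] = 8+4 = 12 → [0, 8, 12, 9, 8]
i=3: 9<12, items[3] = 12+4 = 16 → [0, 8, 12, 16, 8]
i=4: 8<16, items[4] = 16+4 = 20 → [0, 8, 12, 16, 20]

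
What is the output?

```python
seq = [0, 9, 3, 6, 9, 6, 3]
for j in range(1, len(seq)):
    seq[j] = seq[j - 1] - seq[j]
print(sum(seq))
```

j=1: seq[1] = 0-9 = -9 → [0, -9, 3, 6, 9, 6, 3]
j=2: seq[2] = (-9)-3 = -12 → [0, -9, -12, 6, 9, 6, 3]
j=3: seq[3] = (-12)-6 = -18 → [0, -9, -12, -18, 9, 6, 3]
j=4: seq[4] = (-18)-9 = -27 → [0, -9, -12, -18, -27, 6, 3]
j=5: seq[5] = (-27)-6 = -33 → [0, -9, -12, -18, -27, -33, 3]
j=6: seq[6] = (-33)-3 = -36 → [0, -9, -12, -18, -27, -33, -36]
sum = -135

-135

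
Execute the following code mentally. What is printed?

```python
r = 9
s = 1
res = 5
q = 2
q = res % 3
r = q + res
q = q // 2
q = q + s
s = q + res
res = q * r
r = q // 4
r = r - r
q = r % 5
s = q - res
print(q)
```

0

q = 5%3 = 2
r = 2+5 = 7
q = 2//2 = 1
q = 1+1 = 2
s = 2+5 = 7
res = 2*7 = 14
r = 2//4 = 0
r = 0-0 = 0
q = 0%5 = 0
s = 0-14 = -14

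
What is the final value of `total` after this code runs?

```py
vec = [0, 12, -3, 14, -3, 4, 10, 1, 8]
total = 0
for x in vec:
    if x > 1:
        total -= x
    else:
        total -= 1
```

x=0: not >1, total = 0-1 = -1
x=12: >1, total = (-1)-12 = -13
x=-3: not >1, total = (-13)-1 = -14
x=14: >1, total = (-14)-14 = -28
x=-3: not >1, total = (-28)-1 = -29
x=4: >1, total = (-29)-4 = -33
x=10: >1, total = (-33)-10 = -43
x=1: not >1, total = (-43)-1 = -44
x=8: >1, total = (-44)-8 = -52

-52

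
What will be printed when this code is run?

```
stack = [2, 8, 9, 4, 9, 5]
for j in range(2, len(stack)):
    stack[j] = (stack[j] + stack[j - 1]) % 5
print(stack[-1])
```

j=2: stack[2] = (9+8)%5 = 2 → [2, 8, 2, 4, 9, 5]
j=3: stack[3] = (4+2)%5 = 1 → [2, 8, 2, 1, 9, 5]
j=4: stack[4] = (9+1)%5 = 0 → [2, 8, 2, 1, 0, 5]
j=5: stack[5] = (5+0)%5 = 0 → [2, 8, 2, 1, 0, 0]

0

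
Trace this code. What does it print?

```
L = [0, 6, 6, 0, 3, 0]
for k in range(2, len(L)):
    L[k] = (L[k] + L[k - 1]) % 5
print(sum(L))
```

10

k=2: L[2] = (6+6)%5 = 2 → [0, 6, 2, 0, 3, 0]
k=3: L[3] = (0+2)%5 = 2 → [0, 6, 2, 2, 3, 0]
k=4: L[4] = (3+2)%5 = 0 → [0, 6, 2, 2, 0, 0]
k=5: L[5] = (0+0)%5 = 0 → [0, 6, 2, 2, 0, 0]
sum = 10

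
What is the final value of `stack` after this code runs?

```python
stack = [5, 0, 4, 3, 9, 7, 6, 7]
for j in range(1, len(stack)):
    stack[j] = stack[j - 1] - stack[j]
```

j=1: stack[1] = 5-0 = 5 → [5, 5, 4, 3, 9, 7, 6, 7]
j=2: stack[2] = 5-4 = 1 → [5, 5, 1, 3, 9, 7, 6, 7]
j=3: stack[3] = 1-3 = -2 → [5, 5, 1, -2, 9, 7, 6, 7]
j=4: stack[4] = (-2)-9 = -11 → [5, 5, 1, -2, -11, 7, 6, 7]
j=5: stack[5] = (-11)-7 = -18 → [5, 5, 1, -2, -11, -18, 6, 7]
j=6: stack[6] = (-18)-6 = -24 → [5, 5, 1, -2, -11, -18, -24, 7]
j=7: stack[7] = (-24)-7 = -31 → [5, 5, 1, -2, -11, -18, -24, -31]

[5, 5, 1, -2, -11, -18, -24, -31]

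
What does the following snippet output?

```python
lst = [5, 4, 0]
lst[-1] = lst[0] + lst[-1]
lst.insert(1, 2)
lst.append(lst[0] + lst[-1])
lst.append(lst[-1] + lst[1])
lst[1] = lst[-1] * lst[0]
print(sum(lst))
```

lst[-1] = lst[0]+lst[-1] = 5+0 = 5 → [5, 4, 5]
insert 2 at 1 → [5, 2, 4, 5]
append lst[0]+lst[-1] = 5+5 = 10 → [5, 2, 4, 5, 10]
append lst[-1]+lst[1] = 10+2 = 12 → [5, 2, 4, 5, 10, 12]
lst[1] = lst[-1]*lst[0] = 12*5 = 60 → [5, 60, 4, 5, 10, 12]
sum = 96

96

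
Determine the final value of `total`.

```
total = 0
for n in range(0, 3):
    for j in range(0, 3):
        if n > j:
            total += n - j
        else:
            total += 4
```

n=0,j=0: not 0>0, total = 0+4 = 4
n=0,j=1: not 0>1, total = 4+4 = 8
n=0,j=2: not 0>2, total = 8+4 = 12
n=1,j=0: 1>0, total = 12+1 = 13
n=1,j=1: not 1>1, total = 13+4 = 17
n=1,j=2: not 1>2, total = 17+4 = 21
n=2,j=0: 2>0, total = 21+2 = 23
n=2,j=1: 2>1, total = 23+1 = 24
n=2,j=2: not 2>2, total = 24+4 = 28

28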